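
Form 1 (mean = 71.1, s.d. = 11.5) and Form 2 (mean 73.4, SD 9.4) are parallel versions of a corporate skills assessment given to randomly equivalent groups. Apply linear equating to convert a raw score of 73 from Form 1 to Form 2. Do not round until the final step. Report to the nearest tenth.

Linear equating: y = (SD_Y/SD_X)(x − M_X) + M_Y
y = (9.4/11.5)(73 − 71.1) + 73.4
y = 0.817391 × 1.9 + 73.4 = 1.5530 + 73.4 = 75.0

75.0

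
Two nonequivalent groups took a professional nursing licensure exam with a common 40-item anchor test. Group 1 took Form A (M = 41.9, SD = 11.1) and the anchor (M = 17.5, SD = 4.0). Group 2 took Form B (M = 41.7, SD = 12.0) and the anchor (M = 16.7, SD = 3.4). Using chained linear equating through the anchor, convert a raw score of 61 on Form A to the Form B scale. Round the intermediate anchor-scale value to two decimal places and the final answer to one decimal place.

Form A → anchor (Group 1): v = (4.0/11.1)(61 − 41.9) + 17.5 = 24.38
anchor → Form B (Group 2): y = (12.0/3.4)(24.38 − 16.7) + 41.7 = 68.8

68.8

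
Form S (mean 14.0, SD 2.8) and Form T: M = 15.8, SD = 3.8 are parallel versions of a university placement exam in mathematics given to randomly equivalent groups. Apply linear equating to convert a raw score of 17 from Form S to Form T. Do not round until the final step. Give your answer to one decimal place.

Linear equating: y = (SD_Y/SD_X)(x − M_X) + M_Y
y = (3.8/2.8)(17 − 14.0) + 15.8
y = 1.357143 × 3.0 + 15.8 = 4.0714 + 15.8 = 19.9

19.9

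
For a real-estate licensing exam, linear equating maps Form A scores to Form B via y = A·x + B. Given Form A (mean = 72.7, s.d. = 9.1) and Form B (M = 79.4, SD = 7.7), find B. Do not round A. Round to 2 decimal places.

17.88

A = SD_Y / SD_X = 7.7 / 9.1 = 0.846154
B = M_Y − A·M_X = 79.4 − 0.846154 × 72.7 = 17.88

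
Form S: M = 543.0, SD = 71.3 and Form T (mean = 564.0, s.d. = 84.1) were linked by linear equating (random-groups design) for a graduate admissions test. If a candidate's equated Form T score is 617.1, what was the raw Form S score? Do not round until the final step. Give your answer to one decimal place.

Invert y = (SD_Y/SD_X)(x − M_X) + M_Y:
x = (SD_X/SD_Y)(y − M_Y) + M_X = (71.3/84.1)(617.1 − 564.0) + 543.0
x = 0.847800 × 53.100 + 543.0 = 588.0

588.0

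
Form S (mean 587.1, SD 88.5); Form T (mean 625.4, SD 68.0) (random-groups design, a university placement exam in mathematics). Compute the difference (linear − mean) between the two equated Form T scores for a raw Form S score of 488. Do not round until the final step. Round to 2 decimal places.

Mean-equated: 488 + (625.4 − 587.1) = 526.30
Linear-equated: (68.0/88.5)(488 − 587.1) + 625.4 = 549.255
Difference = 549.255 − 526.30 = 22.96

22.96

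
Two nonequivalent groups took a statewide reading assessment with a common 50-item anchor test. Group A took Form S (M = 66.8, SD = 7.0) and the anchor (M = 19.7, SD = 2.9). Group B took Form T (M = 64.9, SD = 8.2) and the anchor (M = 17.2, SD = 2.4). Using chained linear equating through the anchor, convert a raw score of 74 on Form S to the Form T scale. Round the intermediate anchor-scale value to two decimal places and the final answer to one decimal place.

Form S → anchor (Group A): v = (2.9/7.0)(74 − 66.8) + 19.7 = 22.68
anchor → Form T (Group B): y = (8.2/2.4)(22.68 − 17.2) + 64.9 = 83.6

83.6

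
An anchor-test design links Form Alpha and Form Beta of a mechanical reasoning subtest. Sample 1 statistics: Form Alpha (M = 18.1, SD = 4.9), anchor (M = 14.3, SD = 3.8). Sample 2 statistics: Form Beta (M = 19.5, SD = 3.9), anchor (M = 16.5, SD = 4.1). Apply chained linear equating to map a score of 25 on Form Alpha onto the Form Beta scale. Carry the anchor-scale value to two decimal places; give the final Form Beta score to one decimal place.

22.5

Form Alpha → anchor (Sample 1): v = (3.8/4.9)(25 − 18.1) + 14.3 = 19.65
anchor → Form Beta (Sample 2): y = (3.9/4.1)(19.65 − 16.5) + 19.5 = 22.5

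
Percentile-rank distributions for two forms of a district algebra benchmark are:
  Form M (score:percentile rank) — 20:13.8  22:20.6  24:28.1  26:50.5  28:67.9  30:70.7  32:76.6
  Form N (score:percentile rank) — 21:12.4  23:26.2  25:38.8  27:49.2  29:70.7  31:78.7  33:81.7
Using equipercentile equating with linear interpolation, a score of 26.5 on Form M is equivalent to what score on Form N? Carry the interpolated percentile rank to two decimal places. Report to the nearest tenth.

27.5

PR of 26.5 on Form M: 50.5 + (26.5 − 26)/(28 − 26) × (67.9 − 50.5) = 54.85
On Form N, PR 54.85 falls between score 27 (PR 49.2) and 29 (PR 70.7).
Interpolate: 27 + (54.85 − 49.2)/(70.7 − 49.2) × (29 − 27) = 27.5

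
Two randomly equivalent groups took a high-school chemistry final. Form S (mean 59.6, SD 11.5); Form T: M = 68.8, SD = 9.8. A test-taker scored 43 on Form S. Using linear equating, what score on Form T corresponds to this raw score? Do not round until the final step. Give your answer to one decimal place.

Linear equating: y = (SD_Y/SD_X)(x − M_X) + M_Y
y = (9.8/11.5)(43 − 59.6) + 68.8
y = 0.852174 × -16.6 + 68.8 = -14.1461 + 68.8 = 54.7

54.7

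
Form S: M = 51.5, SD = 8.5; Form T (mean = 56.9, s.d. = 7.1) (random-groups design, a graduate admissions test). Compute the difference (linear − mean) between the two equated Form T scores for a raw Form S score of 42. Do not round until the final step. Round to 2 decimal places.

1.56

Mean-equated: 42 + (56.9 − 51.5) = 47.40
Linear-equated: (7.1/8.5)(42 − 51.5) + 56.9 = 48.965
Difference = 48.965 − 47.40 = 1.56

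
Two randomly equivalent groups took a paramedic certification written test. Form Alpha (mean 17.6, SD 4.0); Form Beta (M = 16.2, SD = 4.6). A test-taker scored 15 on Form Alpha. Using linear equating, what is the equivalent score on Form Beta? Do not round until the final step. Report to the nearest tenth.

Linear equating: y = (SD_Y/SD_X)(x − M_X) + M_Y
y = (4.6/4.0)(15 − 17.6) + 16.2
y = 1.150000 × -2.6 + 16.2 = -2.9900 + 16.2 = 13.2

13.2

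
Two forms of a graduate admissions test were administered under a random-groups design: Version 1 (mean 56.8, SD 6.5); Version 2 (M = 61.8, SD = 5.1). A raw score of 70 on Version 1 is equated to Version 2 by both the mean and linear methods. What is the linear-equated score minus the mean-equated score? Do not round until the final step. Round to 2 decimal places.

Mean-equated: 70 + (61.8 − 56.8) = 75.00
Linear-equated: (5.1/6.5)(70 − 56.8) + 61.8 = 72.157
Difference = 72.157 − 75.00 = -2.84

-2.84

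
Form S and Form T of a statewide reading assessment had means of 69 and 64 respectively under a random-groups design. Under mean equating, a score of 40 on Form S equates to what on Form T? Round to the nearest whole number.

Mean equating: y = x + (M_Y − M_X) = 40 + (64 − 69) = 35

35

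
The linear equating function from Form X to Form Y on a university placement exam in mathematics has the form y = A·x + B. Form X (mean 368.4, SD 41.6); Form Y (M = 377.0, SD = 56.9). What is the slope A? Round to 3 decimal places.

1.368

A = SD_Y / SD_X = 56.9 / 41.6 = 1.368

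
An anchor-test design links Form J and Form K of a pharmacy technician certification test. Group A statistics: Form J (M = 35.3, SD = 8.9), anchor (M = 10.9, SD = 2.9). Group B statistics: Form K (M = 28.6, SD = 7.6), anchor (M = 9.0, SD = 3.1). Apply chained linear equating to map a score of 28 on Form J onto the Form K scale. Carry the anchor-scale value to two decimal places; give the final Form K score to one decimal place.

27.4

Form J → anchor (Group A): v = (2.9/8.9)(28 − 35.3) + 10.9 = 8.52
anchor → Form K (Group B): y = (7.6/3.1)(8.52 − 9.0) + 28.6 = 27.4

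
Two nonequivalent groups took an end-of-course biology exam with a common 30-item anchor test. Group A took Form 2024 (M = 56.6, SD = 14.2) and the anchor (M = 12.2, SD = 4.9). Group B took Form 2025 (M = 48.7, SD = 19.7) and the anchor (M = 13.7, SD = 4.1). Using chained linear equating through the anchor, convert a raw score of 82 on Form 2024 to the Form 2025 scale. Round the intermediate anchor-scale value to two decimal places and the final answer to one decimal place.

Form 2024 → anchor (Group A): v = (4.9/14.2)(82 − 56.6) + 12.2 = 20.96
anchor → Form 2025 (Group B): y = (19.7/4.1)(20.96 − 13.7) + 48.7 = 83.6

83.6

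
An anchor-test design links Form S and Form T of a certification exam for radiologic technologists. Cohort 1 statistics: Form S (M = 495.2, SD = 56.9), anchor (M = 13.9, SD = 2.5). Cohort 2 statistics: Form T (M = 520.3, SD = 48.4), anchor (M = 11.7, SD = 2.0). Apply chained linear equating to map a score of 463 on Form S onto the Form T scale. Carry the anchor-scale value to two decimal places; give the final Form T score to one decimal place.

Form S → anchor (Cohort 1): v = (2.5/56.9)(463 − 495.2) + 13.9 = 12.49
anchor → Form T (Cohort 2): y = (48.4/2.0)(12.49 − 11.7) + 520.3 = 539.4

539.4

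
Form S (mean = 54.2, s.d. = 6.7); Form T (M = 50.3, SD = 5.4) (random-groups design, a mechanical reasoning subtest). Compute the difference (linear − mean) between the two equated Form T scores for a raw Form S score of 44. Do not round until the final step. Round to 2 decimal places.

1.98

Mean-equated: 44 + (50.3 − 54.2) = 40.10
Linear-equated: (5.4/6.7)(44 − 54.2) + 50.3 = 42.079
Difference = 42.079 − 40.10 = 1.98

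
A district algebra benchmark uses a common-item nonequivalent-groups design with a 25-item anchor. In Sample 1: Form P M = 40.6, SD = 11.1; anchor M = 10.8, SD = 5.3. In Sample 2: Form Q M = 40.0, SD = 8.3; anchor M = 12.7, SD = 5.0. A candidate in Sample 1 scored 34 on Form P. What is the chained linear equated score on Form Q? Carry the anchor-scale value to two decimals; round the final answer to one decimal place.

31.6

Form P → anchor (Sample 1): v = (5.3/11.1)(34 − 40.6) + 10.8 = 7.65
anchor → Form Q (Sample 2): y = (8.3/5.0)(7.65 − 12.7) + 40.0 = 31.6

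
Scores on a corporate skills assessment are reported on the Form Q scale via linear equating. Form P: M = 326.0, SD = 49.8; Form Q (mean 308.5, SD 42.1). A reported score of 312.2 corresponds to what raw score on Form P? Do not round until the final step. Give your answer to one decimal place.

Invert y = (SD_Y/SD_X)(x − M_X) + M_Y:
x = (SD_X/SD_Y)(y − M_Y) + M_X = (49.8/42.1)(312.2 − 308.5) + 326.0
x = 1.182898 × 3.700 + 326.0 = 330.4

330.4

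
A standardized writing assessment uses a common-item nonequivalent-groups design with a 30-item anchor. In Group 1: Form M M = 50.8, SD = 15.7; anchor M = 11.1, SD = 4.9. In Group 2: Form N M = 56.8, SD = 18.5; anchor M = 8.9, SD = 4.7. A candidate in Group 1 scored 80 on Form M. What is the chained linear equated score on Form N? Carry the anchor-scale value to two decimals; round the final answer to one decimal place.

Form M → anchor (Group 1): v = (4.9/15.7)(80 − 50.8) + 11.1 = 20.21
anchor → Form N (Group 2): y = (18.5/4.7)(20.21 − 8.9) + 56.8 = 101.3

101.3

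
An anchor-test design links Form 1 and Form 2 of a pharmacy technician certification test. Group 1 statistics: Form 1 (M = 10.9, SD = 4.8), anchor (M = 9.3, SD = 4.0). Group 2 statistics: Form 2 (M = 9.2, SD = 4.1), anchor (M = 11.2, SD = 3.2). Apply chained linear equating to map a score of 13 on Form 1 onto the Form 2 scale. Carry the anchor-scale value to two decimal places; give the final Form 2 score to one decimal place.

Form 1 → anchor (Group 1): v = (4.0/4.8)(13 − 10.9) + 9.3 = 11.05
anchor → Form 2 (Group 2): y = (4.1/3.2)(11.05 − 11.2) + 9.2 = 9.0

9.0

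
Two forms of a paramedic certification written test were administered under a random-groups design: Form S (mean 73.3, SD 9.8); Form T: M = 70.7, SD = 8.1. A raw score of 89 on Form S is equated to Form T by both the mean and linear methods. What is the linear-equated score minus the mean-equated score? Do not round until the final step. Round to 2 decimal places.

-2.72

Mean-equated: 89 + (70.7 − 73.3) = 86.40
Linear-equated: (8.1/9.8)(89 − 73.3) + 70.7 = 83.677
Difference = 83.677 − 86.40 = -2.72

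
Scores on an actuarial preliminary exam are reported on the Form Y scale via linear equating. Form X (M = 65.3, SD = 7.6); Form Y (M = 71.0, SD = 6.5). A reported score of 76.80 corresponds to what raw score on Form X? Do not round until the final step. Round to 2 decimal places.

72.08

Invert y = (SD_Y/SD_X)(x − M_X) + M_Y:
x = (SD_X/SD_Y)(y − M_Y) + M_X = (7.6/6.5)(76.80 − 71.0) + 65.3
x = 1.169231 × 5.800 + 65.3 = 72.08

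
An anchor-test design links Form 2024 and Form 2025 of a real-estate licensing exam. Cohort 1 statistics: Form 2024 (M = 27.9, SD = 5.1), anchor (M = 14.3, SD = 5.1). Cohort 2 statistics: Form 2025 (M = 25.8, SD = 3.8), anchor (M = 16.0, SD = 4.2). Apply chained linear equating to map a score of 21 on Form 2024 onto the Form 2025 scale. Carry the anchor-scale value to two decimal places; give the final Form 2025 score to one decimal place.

18.0

Form 2024 → anchor (Cohort 1): v = (5.1/5.1)(21 − 27.9) + 14.3 = 7.40
anchor → Form 2025 (Cohort 2): y = (3.8/4.2)(7.40 − 16.0) + 25.8 = 18.0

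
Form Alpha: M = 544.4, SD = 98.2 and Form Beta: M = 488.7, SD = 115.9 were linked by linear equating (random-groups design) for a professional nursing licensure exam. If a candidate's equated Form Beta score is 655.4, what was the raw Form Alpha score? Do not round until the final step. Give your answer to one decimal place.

685.6

Invert y = (SD_Y/SD_X)(x − M_X) + M_Y:
x = (SD_X/SD_Y)(y − M_Y) + M_X = (98.2/115.9)(655.4 − 488.7) + 544.4
x = 0.847282 × 166.700 + 544.4 = 685.6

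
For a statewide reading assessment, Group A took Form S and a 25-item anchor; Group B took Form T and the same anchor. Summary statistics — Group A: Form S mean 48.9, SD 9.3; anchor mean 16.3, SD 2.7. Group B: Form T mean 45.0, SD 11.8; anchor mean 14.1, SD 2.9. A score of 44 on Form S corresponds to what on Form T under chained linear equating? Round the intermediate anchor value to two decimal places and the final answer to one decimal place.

48.2

Form S → anchor (Group A): v = (2.7/9.3)(44 − 48.9) + 16.3 = 14.88
anchor → Form T (Group B): y = (11.8/2.9)(14.88 − 14.1) + 45.0 = 48.2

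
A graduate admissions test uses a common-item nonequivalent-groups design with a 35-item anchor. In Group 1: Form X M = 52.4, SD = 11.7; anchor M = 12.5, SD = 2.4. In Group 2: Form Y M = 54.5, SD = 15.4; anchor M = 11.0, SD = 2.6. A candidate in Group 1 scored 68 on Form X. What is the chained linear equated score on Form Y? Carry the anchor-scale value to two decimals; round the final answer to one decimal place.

82.3

Form X → anchor (Group 1): v = (2.4/11.7)(68 − 52.4) + 12.5 = 15.70
anchor → Form Y (Group 2): y = (15.4/2.6)(15.70 − 11.0) + 54.5 = 82.3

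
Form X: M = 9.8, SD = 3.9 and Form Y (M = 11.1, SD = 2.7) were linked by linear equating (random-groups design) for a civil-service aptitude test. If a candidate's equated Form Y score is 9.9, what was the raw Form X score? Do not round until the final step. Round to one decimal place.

Invert y = (SD_Y/SD_X)(x − M_X) + M_Y:
x = (SD_X/SD_Y)(y − M_Y) + M_X = (3.9/2.7)(9.9 − 11.1) + 9.8
x = 1.444444 × -1.200 + 9.8 = 8.1

8.1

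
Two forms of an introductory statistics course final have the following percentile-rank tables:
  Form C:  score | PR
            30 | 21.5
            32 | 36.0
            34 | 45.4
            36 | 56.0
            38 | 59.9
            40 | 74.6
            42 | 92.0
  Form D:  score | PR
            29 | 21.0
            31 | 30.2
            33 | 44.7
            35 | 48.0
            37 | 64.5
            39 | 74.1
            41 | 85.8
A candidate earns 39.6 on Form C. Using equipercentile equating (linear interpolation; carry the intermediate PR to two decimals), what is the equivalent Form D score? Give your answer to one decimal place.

38.5

PR of 39.6 on Form C: 59.9 + (39.6 − 38)/(40 − 38) × (74.6 − 59.9) = 71.66
On Form D, PR 71.66 falls between score 37 (PR 64.5) and 39 (PR 74.1).
Interpolate: 37 + (71.66 − 64.5)/(74.1 − 64.5) × (39 − 37) = 38.5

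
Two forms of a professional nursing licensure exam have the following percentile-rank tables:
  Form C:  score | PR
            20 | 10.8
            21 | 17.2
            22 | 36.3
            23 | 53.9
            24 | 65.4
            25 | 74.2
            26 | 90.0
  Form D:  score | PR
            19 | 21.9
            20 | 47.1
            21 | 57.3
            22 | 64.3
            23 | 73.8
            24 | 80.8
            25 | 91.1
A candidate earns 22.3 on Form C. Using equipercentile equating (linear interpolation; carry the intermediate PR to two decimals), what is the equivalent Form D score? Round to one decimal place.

19.8

PR of 22.3 on Form C: 36.3 + (22.3 − 22)/(23 − 22) × (53.9 − 36.3) = 41.58
On Form D, PR 41.58 falls between score 19 (PR 21.9) and 20 (PR 47.1).
Interpolate: 19 + (41.58 − 21.9)/(47.1 − 21.9) × (20 − 19) = 19.8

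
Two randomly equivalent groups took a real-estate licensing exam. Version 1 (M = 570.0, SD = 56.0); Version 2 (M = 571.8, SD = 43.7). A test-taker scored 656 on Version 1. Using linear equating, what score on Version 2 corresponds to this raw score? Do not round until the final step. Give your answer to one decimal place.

Linear equating: y = (SD_Y/SD_X)(x − M_X) + M_Y
y = (43.7/56.0)(656 − 570.0) + 571.8
y = 0.780357 × 86.0 + 571.8 = 67.1107 + 571.8 = 638.9

638.9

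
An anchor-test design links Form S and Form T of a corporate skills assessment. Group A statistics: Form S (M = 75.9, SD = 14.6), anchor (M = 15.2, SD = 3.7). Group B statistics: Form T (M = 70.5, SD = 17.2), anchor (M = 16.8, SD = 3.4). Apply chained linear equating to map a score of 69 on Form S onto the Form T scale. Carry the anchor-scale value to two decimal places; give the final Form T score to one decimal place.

Form S → anchor (Group A): v = (3.7/14.6)(69 − 75.9) + 15.2 = 13.45
anchor → Form T (Group B): y = (17.2/3.4)(13.45 − 16.8) + 70.5 = 53.6

53.6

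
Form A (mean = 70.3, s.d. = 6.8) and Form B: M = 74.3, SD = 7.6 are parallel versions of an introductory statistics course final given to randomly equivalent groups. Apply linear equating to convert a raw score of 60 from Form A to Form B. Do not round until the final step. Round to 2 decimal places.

62.79

Linear equating: y = (SD_Y/SD_X)(x − M_X) + M_Y
y = (7.6/6.8)(60 − 70.3) + 74.3
y = 1.117647 × -10.3 + 74.3 = -11.5118 + 74.3 = 62.79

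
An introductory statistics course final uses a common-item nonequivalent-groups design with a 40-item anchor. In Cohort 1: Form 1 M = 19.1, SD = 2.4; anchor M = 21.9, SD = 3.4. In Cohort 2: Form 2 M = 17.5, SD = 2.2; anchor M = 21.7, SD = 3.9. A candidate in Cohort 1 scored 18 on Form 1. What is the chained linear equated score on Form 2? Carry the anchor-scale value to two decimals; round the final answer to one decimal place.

Form 1 → anchor (Cohort 1): v = (3.4/2.4)(18 − 19.1) + 21.9 = 20.34
anchor → Form 2 (Cohort 2): y = (2.2/3.9)(20.34 − 21.7) + 17.5 = 16.7

16.7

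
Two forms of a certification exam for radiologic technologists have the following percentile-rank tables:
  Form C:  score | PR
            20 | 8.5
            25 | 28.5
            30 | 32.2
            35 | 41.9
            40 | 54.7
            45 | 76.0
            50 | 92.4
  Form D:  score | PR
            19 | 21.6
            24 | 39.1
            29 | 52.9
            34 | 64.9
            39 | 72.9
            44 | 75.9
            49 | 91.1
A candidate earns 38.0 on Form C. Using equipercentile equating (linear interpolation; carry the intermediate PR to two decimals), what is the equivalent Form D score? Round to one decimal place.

PR of 38.0 on Form C: 41.9 + (38.0 − 35)/(40 − 35) × (54.7 − 41.9) = 49.58
On Form D, PR 49.58 falls between score 24 (PR 39.1) and 29 (PR 52.9).
Interpolate: 24 + (49.58 − 39.1)/(52.9 − 39.1) × (29 − 24) = 27.8

27.8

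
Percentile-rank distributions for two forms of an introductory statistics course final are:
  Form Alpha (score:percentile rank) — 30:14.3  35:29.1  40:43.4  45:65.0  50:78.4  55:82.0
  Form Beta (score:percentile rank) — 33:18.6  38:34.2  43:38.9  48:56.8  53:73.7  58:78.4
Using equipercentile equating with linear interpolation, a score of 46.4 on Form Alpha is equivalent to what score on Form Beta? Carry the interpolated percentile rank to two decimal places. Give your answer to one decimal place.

PR of 46.4 on Form Alpha: 65.0 + (46.4 − 45)/(50 − 45) × (78.4 − 65.0) = 68.75
On Form Beta, PR 68.75 falls between score 48 (PR 56.8) and 53 (PR 73.7).
Interpolate: 48 + (68.75 − 56.8)/(73.7 − 56.8) × (53 − 48) = 51.5

51.5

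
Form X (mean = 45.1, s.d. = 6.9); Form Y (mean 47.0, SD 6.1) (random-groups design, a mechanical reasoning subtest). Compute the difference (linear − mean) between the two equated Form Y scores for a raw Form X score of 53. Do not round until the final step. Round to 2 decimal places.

-0.92

Mean-equated: 53 + (47.0 − 45.1) = 54.90
Linear-equated: (6.1/6.9)(53 − 45.1) + 47.0 = 53.984
Difference = 53.984 − 54.90 = -0.92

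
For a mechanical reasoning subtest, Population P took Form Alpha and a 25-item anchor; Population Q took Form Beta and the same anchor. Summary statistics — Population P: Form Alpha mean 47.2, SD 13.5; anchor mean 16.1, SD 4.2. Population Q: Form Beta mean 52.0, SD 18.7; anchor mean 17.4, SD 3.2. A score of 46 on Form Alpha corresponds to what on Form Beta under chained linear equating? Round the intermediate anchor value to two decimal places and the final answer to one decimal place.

42.2

Form Alpha → anchor (Population P): v = (4.2/13.5)(46 − 47.2) + 16.1 = 15.73
anchor → Form Beta (Population Q): y = (18.7/3.2)(15.73 − 17.4) + 52.0 = 42.2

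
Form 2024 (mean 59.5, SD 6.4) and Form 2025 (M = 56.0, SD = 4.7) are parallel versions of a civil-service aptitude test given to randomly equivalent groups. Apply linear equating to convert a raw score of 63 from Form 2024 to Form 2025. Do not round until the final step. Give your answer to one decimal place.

Linear equating: y = (SD_Y/SD_X)(x − M_X) + M_Y
y = (4.7/6.4)(63 − 59.5) + 56.0
y = 0.734375 × 3.5 + 56.0 = 2.5703 + 56.0 = 58.6

58.6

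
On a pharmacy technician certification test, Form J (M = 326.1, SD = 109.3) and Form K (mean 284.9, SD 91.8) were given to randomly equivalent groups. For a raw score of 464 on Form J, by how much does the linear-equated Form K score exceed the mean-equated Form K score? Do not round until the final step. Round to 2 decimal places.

Mean-equated: 464 + (284.9 − 326.1) = 422.80
Linear-equated: (91.8/109.3)(464 − 326.1) + 284.9 = 400.721
Difference = 400.721 − 422.80 = -22.08

-22.08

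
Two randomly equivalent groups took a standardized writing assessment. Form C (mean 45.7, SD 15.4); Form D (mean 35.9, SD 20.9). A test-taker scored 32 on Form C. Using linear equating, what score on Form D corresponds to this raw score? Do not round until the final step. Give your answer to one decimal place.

17.3

Linear equating: y = (SD_Y/SD_X)(x − M_X) + M_Y
y = (20.9/15.4)(32 − 45.7) + 35.9
y = 1.357143 × -13.7 + 35.9 = -18.5929 + 35.9 = 17.3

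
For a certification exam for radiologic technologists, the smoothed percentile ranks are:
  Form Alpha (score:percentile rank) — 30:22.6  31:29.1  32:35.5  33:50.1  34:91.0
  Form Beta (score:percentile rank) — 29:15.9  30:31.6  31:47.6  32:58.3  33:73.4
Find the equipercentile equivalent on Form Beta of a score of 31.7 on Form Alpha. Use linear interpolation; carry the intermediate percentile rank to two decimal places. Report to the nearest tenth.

PR of 31.7 on Form Alpha: 29.1 + (31.7 − 31)/(32 − 31) × (35.5 − 29.1) = 33.58
On Form Beta, PR 33.58 falls between score 30 (PR 31.6) and 31 (PR 47.6).
Interpolate: 30 + (33.58 − 31.6)/(47.6 − 31.6) × (31 − 30) = 30.1

30.1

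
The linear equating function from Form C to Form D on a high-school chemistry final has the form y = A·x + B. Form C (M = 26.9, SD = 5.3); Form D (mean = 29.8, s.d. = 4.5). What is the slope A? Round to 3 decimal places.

A = SD_Y / SD_X = 4.5 / 5.3 = 0.849

0.849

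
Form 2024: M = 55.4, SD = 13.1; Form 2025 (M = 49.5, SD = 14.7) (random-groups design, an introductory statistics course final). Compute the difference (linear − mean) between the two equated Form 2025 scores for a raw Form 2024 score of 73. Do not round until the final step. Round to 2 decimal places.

2.15

Mean-equated: 73 + (49.5 − 55.4) = 67.10
Linear-equated: (14.7/13.1)(73 − 55.4) + 49.5 = 69.250
Difference = 69.250 − 67.10 = 2.15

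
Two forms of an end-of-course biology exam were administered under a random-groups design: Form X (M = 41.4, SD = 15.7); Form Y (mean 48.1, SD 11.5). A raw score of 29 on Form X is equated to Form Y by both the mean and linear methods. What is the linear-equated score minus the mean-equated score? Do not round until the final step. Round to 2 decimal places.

3.32

Mean-equated: 29 + (48.1 − 41.4) = 35.70
Linear-equated: (11.5/15.7)(29 − 41.4) + 48.1 = 39.017
Difference = 39.017 − 35.70 = 3.32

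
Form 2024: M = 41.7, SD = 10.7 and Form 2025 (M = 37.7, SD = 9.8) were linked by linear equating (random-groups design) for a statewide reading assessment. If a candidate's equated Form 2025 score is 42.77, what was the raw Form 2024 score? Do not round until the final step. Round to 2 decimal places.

47.24

Invert y = (SD_Y/SD_X)(x − M_X) + M_Y:
x = (SD_X/SD_Y)(y − M_Y) + M_X = (10.7/9.8)(42.77 − 37.7) + 41.7
x = 1.091837 × 5.070 + 41.7 = 47.24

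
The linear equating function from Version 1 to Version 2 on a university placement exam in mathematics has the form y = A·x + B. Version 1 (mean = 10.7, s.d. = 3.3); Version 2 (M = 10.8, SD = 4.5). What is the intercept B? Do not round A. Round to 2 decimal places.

A = SD_Y / SD_X = 4.5 / 3.3 = 1.363636
B = M_Y − A·M_X = 10.8 − 1.363636 × 10.7 = -3.79

-3.79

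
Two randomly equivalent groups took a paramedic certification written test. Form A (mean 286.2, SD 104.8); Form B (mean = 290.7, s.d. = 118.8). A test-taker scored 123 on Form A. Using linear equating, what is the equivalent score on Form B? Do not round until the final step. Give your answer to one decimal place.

Linear equating: y = (SD_Y/SD_X)(x − M_X) + M_Y
y = (118.8/104.8)(123 − 286.2) + 290.7
y = 1.133588 × -163.2 + 290.7 = -185.0015 + 290.7 = 105.7

105.7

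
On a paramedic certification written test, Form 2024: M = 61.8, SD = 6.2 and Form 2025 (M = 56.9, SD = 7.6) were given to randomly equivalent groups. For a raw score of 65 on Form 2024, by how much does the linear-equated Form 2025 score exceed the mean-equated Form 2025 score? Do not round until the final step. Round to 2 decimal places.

Mean-equated: 65 + (56.9 − 61.8) = 60.10
Linear-equated: (7.6/6.2)(65 − 61.8) + 56.9 = 60.823
Difference = 60.823 − 60.10 = 0.72

0.72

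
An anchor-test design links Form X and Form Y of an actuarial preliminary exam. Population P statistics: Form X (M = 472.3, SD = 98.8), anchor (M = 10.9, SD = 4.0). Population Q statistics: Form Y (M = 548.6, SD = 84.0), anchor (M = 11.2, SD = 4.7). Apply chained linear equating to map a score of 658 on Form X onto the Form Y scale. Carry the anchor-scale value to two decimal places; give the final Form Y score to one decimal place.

677.6

Form X → anchor (Population P): v = (4.0/98.8)(658 − 472.3) + 10.9 = 18.42
anchor → Form Y (Population Q): y = (84.0/4.7)(18.42 − 11.2) + 548.6 = 677.6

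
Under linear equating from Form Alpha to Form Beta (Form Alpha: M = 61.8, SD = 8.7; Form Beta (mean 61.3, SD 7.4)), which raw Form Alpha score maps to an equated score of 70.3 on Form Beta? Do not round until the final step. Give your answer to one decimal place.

72.4

Invert y = (SD_Y/SD_X)(x − M_X) + M_Y:
x = (SD_X/SD_Y)(y − M_Y) + M_X = (8.7/7.4)(70.3 − 61.3) + 61.8
x = 1.175676 × 9.000 + 61.8 = 72.4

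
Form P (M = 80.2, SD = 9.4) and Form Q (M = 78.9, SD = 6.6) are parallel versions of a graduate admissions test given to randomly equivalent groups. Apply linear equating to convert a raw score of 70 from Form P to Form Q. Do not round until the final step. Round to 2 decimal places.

Linear equating: y = (SD_Y/SD_X)(x − M_X) + M_Y
y = (6.6/9.4)(70 − 80.2) + 78.9
y = 0.702128 × -10.2 + 78.9 = -7.1617 + 78.9 = 71.74

71.74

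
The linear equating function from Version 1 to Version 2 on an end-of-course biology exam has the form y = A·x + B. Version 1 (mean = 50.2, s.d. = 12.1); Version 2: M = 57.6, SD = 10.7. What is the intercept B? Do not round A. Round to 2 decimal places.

A = SD_Y / SD_X = 10.7 / 12.1 = 0.884298
B = M_Y − A·M_X = 57.6 − 0.884298 × 50.2 = 13.21

13.21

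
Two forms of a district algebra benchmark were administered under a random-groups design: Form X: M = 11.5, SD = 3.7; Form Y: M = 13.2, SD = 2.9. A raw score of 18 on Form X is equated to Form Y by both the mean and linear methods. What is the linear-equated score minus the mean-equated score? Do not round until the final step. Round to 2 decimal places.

Mean-equated: 18 + (13.2 − 11.5) = 19.70
Linear-equated: (2.9/3.7)(18 − 11.5) + 13.2 = 18.295
Difference = 18.295 − 19.70 = -1.41

-1.41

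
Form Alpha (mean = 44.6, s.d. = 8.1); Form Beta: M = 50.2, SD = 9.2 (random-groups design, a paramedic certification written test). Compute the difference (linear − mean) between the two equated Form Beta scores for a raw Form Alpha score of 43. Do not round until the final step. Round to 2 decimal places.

Mean-equated: 43 + (50.2 − 44.6) = 48.60
Linear-equated: (9.2/8.1)(43 − 44.6) + 50.2 = 48.383
Difference = 48.383 − 48.60 = -0.22

-0.22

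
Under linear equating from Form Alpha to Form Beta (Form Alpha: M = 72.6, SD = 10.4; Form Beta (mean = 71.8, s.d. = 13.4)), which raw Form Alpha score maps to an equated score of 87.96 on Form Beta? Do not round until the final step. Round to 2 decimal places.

Invert y = (SD_Y/SD_X)(x − M_X) + M_Y:
x = (SD_X/SD_Y)(y − M_Y) + M_X = (10.4/13.4)(87.96 − 71.8) + 72.6
x = 0.776119 × 16.160 + 72.6 = 85.14

85.14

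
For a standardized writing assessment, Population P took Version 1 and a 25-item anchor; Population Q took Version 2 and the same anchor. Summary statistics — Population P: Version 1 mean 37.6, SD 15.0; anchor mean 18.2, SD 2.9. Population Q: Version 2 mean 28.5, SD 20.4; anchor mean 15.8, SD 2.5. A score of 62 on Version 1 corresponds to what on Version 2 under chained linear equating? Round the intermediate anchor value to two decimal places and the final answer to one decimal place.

86.6

Version 1 → anchor (Population P): v = (2.9/15.0)(62 − 37.6) + 18.2 = 22.92
anchor → Version 2 (Population Q): y = (20.4/2.5)(22.92 − 15.8) + 28.5 = 86.6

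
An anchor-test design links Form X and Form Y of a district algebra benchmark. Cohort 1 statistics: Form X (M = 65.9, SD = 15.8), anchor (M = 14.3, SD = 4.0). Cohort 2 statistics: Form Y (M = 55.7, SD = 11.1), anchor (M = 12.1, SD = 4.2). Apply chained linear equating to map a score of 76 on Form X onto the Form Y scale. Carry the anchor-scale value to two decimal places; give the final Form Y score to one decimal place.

Form X → anchor (Cohort 1): v = (4.0/15.8)(76 − 65.9) + 14.3 = 16.86
anchor → Form Y (Cohort 2): y = (11.1/4.2)(16.86 − 12.1) + 55.7 = 68.3

68.3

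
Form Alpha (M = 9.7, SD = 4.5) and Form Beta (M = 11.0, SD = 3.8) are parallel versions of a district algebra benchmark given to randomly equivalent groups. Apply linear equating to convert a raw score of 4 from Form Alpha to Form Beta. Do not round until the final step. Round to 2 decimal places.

6.19

Linear equating: y = (SD_Y/SD_X)(x − M_X) + M_Y
y = (3.8/4.5)(4 − 9.7) + 11.0
y = 0.844444 × -5.7 + 11.0 = -4.8133 + 11.0 = 6.19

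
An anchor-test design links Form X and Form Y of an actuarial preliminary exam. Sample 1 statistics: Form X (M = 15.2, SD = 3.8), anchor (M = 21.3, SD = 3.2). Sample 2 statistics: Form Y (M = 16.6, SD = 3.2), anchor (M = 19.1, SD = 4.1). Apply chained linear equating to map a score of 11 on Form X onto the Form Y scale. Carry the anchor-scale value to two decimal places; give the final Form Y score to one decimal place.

Form X → anchor (Sample 1): v = (3.2/3.8)(11 − 15.2) + 21.3 = 17.76
anchor → Form Y (Sample 2): y = (3.2/4.1)(17.76 − 19.1) + 16.6 = 15.6

15.6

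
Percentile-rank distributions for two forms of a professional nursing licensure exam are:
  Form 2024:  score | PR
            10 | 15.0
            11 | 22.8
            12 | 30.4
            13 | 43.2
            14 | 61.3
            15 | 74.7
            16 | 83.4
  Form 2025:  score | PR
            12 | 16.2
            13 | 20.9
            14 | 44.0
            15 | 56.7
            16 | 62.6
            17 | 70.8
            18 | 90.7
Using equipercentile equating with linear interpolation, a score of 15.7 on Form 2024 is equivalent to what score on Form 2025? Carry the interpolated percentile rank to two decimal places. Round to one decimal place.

17.5

PR of 15.7 on Form 2024: 74.7 + (15.7 − 15)/(16 − 15) × (83.4 − 74.7) = 80.79
On Form 2025, PR 80.79 falls between score 17 (PR 70.8) and 18 (PR 90.7).
Interpolate: 17 + (80.79 − 70.8)/(90.7 − 70.8) × (18 − 17) = 17.5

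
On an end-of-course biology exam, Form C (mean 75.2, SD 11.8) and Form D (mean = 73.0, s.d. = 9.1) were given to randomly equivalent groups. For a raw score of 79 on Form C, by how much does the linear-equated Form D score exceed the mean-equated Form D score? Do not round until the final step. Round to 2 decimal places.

-0.87

Mean-equated: 79 + (73.0 − 75.2) = 76.80
Linear-equated: (9.1/11.8)(79 − 75.2) + 73.0 = 75.931
Difference = 75.931 − 76.80 = -0.87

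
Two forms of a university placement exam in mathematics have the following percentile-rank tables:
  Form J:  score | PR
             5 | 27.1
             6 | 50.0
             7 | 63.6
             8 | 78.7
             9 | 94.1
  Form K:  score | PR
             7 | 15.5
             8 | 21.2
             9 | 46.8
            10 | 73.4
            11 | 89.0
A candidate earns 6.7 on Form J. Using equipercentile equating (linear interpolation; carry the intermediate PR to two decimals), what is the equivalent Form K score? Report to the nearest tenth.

9.5

PR of 6.7 on Form J: 50.0 + (6.7 − 6)/(7 − 6) × (63.6 − 50.0) = 59.52
On Form K, PR 59.52 falls between score 9 (PR 46.8) and 10 (PR 73.4).
Interpolate: 9 + (59.52 − 46.8)/(73.4 − 46.8) × (10 − 9) = 9.5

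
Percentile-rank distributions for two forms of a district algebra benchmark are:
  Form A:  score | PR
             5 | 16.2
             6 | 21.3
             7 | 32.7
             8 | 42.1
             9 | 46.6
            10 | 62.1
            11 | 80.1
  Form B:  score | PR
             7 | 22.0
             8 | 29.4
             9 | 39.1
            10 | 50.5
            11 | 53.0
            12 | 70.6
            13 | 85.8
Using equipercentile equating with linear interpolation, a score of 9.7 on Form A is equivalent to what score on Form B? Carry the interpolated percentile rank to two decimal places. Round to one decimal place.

PR of 9.7 on Form A: 46.6 + (9.7 − 9)/(10 − 9) × (62.1 − 46.6) = 57.45
On Form B, PR 57.45 falls between score 11 (PR 53.0) and 12 (PR 70.6).
Interpolate: 11 + (57.45 − 53.0)/(70.6 − 53.0) × (12 − 11) = 11.3

11.3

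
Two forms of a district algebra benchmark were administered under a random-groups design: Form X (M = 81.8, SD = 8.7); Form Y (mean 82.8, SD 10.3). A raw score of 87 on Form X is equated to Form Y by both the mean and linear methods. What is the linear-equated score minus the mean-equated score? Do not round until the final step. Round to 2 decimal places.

0.96

Mean-equated: 87 + (82.8 − 81.8) = 88.00
Linear-equated: (10.3/8.7)(87 − 81.8) + 82.8 = 88.956
Difference = 88.956 − 88.00 = 0.96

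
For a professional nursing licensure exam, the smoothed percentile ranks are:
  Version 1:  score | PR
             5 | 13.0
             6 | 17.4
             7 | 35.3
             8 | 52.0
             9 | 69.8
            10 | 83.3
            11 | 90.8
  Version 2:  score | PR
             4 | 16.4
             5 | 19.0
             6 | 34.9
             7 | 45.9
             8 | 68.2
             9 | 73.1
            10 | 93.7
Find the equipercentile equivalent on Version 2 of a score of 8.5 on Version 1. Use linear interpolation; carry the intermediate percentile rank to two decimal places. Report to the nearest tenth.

7.7

PR of 8.5 on Version 1: 52.0 + (8.5 − 8)/(9 − 8) × (69.8 − 52.0) = 60.90
On Version 2, PR 60.90 falls between score 7 (PR 45.9) and 8 (PR 68.2).
Interpolate: 7 + (60.90 − 45.9)/(68.2 − 45.9) × (8 − 7) = 7.7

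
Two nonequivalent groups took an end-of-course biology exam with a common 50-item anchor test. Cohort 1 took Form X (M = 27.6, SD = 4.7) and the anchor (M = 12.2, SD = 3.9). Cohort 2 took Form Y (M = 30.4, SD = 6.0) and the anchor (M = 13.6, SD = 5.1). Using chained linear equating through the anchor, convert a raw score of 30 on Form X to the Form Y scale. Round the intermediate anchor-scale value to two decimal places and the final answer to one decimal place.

Form X → anchor (Cohort 1): v = (3.9/4.7)(30 − 27.6) + 12.2 = 14.19
anchor → Form Y (Cohort 2): y = (6.0/5.1)(14.19 − 13.6) + 30.4 = 31.1

31.1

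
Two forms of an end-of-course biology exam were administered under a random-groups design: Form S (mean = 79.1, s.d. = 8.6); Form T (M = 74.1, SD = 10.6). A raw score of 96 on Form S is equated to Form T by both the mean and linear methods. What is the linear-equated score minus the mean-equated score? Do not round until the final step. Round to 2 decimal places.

3.93

Mean-equated: 96 + (74.1 − 79.1) = 91.00
Linear-equated: (10.6/8.6)(96 − 79.1) + 74.1 = 94.930
Difference = 94.930 − 91.00 = 3.93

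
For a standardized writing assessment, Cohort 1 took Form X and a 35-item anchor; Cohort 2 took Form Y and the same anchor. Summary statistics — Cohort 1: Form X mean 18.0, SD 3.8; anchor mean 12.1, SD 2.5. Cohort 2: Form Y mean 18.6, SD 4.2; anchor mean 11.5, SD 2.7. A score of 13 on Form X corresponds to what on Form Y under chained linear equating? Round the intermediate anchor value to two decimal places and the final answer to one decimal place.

Form X → anchor (Cohort 1): v = (2.5/3.8)(13 − 18.0) + 12.1 = 8.81
anchor → Form Y (Cohort 2): y = (4.2/2.7)(8.81 − 11.5) + 18.6 = 14.4

14.4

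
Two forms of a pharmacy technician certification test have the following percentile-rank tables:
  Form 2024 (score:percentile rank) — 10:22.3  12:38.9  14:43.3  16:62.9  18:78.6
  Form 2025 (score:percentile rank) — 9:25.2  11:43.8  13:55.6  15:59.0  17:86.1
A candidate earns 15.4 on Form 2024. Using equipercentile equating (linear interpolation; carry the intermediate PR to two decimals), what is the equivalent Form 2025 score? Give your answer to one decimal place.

13.8

PR of 15.4 on Form 2024: 43.3 + (15.4 − 14)/(16 − 14) × (62.9 − 43.3) = 57.02
On Form 2025, PR 57.02 falls between score 13 (PR 55.6) and 15 (PR 59.0).
Interpolate: 13 + (57.02 − 55.6)/(59.0 − 55.6) × (15 − 13) = 13.8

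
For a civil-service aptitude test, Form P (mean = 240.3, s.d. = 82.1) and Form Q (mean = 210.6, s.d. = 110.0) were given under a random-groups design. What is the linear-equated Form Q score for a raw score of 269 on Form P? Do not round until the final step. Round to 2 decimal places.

249.05

Linear equating: y = (SD_Y/SD_X)(x − M_X) + M_Y
y = (110.0/82.1)(269 − 240.3) + 210.6
y = 1.339829 × 28.7 + 210.6 = 38.4531 + 210.6 = 249.05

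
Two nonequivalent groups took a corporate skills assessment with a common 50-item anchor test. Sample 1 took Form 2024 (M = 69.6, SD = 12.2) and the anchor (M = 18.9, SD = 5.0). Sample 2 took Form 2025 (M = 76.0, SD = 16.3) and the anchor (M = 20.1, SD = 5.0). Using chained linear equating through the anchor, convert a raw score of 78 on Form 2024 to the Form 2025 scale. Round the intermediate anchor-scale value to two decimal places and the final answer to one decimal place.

Form 2024 → anchor (Sample 1): v = (5.0/12.2)(78 − 69.6) + 18.9 = 22.34
anchor → Form 2025 (Sample 2): y = (16.3/5.0)(22.34 − 20.1) + 76.0 = 83.3

83.3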